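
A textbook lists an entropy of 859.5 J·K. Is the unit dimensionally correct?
No

entropy has SI base units: kg * m^2 / (s^2 * K)
J·K does NOT reduce to kg * m^2 / (s^2 * K); a valid unit for entropy would be e.g. J/K.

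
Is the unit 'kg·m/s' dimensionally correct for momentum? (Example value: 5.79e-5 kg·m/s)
Yes

momentum has SI base units: kg * m / s
kg·m/s reduces to the same SI base units, so it is a valid unit for momentum.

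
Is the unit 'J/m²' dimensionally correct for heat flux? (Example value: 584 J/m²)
No

heat flux has SI base units: kg / s^3
J/m² does NOT reduce to kg / s^3; a valid unit for heat flux would be e.g. W/m².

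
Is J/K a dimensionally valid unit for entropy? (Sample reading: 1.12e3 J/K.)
Yes

entropy has SI base units: kg * m^2 / (s^2 * K)
J/K reduces to the same SI base units, so it is a valid unit for entropy.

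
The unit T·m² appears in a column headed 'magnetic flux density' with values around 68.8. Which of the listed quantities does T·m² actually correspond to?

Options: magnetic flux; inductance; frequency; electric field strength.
magnetic flux

magnetic flux density should have units dimensionally equivalent to kg / (A * s^2) (e.g. T).
The given unit 'T·m²' reduces to kg * m^2 / (A * s^2). Of the listed options, that is the dimensionality of magnetic flux.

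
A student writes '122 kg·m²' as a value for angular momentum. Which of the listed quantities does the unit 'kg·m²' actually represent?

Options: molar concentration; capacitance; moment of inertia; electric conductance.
moment of inertia

angular momentum should have units dimensionally equivalent to kg * m^2 / s (e.g. kg·m²/s).
The given unit 'kg·m²' reduces to kg * m^2. Of the listed options, that is the dimensionality of moment of inertia.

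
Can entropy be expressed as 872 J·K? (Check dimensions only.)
No

entropy has SI base units: kg * m^2 / (s^2 * K)
J·K does NOT reduce to kg * m^2 / (s^2 * K); a valid unit for entropy would be e.g. J/K.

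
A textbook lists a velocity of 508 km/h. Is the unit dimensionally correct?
Yes

velocity has SI base units: m / s
km/h reduces to the same SI base units, so it is a valid unit for velocity.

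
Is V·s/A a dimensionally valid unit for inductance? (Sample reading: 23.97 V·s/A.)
Yes

inductance has SI base units: kg * m^2 / (A^2 * s^2)
V·s/A reduces to the same SI base units, so it is a valid unit for inductance.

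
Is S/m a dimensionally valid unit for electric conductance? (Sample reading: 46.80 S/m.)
No

electric conductance has SI base units: A^2 * s^3 / (kg * m^2)
S/m does NOT reduce to A^2 * s^3 / (kg * m^2); a valid unit for electric conductance would be e.g. S.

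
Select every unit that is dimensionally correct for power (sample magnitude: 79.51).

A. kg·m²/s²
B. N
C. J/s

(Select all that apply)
C

power has SI base units: kg * m^2 / s^3

Checking each option against kg * m^2 / s^3:
  A. kg·m²/s²: ✗ does not match
  B. N: ✗ does not match
  C. J/s: ✓ matches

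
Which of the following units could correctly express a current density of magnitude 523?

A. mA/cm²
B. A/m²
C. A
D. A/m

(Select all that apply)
A, B

current density has SI base units: A / m^2

Checking each option against A / m^2:
  A. mA/cm²: ✓ matches
  B. A/m²: ✓ matches
  C. A: ✗ does not match
  D. A/m: ✗ does not match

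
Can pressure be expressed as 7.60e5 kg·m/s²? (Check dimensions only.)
No

pressure has SI base units: kg / (m * s^2)
kg·m/s² does NOT reduce to kg / (m * s^2); a valid unit for pressure would be e.g. Pa.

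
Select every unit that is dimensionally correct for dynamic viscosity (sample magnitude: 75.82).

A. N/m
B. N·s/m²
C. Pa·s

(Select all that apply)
B, C

dynamic viscosity has SI base units: kg / (m * s)

Checking each option against kg / (m * s):
  A. N/m: ✗ does not match
  B. N·s/m²: ✓ matches
  C. Pa·s: ✓ matches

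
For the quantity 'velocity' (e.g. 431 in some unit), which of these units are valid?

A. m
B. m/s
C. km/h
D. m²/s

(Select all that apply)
B, C

velocity has SI base units: m / s

Checking each option against m / s:
  A. m: ✗ does not match
  B. m/s: ✓ matches
  C. km/h: ✓ matches
  D. m²/s: ✗ does not match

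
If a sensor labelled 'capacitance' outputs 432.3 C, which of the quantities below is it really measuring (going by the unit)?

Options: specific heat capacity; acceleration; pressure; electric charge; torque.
electric charge

capacitance should have units dimensionally equivalent to A^2 * s^4 / (kg * m^2) (e.g. F).
The given unit 'C' reduces to A * s. Of the listed options, that is the dimensionality of electric charge.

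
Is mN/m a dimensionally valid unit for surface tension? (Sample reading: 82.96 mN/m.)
Yes

surface tension has SI base units: kg / s^2
mN/m reduces to the same SI base units, so it is a valid unit for surface tension.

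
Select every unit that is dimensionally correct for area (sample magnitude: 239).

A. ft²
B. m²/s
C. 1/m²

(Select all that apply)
A

area has SI base units: m^2

Checking each option against m^2:
  A. ft²: ✓ matches
  B. m²/s: ✗ does not match
  C. 1/m²: ✗ does not match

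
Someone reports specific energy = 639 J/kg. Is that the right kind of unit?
Yes

specific energy has SI base units: m^2 / s^2
J/kg reduces to the same SI base units, so it is a valid unit for specific energy.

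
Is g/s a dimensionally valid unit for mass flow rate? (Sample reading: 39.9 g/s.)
Yes

mass flow rate has SI base units: kg / s
g/s reduces to the same SI base units, so it is a valid unit for mass flow rate.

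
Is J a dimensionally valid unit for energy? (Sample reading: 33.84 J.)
Yes

energy has SI base units: kg * m^2 / s^2
J reduces to the same SI base units, so it is a valid unit for energy.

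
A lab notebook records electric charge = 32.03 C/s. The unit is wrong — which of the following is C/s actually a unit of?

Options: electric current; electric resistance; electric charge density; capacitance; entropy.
electric current

electric charge should have units dimensionally equivalent to A * s (e.g. C).
The given unit 'C/s' reduces to A. Of the listed options, that is the dimensionality of electric current.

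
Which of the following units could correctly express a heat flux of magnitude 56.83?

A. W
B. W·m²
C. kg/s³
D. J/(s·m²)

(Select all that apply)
C, D

heat flux has SI base units: kg / s^3

Checking each option against kg / s^3:
  A. W: ✗ does not match
  B. W·m²: ✗ does not match
  C. kg/s³: ✓ matches
  D. J/(s·m²): ✓ matches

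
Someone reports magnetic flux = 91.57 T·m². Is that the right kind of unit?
Yes

magnetic flux has SI base units: kg * m^2 / (A * s^2)
T·m² reduces to the same SI base units, so it is a valid unit for magnetic flux.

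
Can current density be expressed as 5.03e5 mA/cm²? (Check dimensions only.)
Yes

current density has SI base units: A / m^2
mA/cm² reduces to the same SI base units, so it is a valid unit for current density.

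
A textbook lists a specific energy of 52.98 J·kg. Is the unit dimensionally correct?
No

specific energy has SI base units: m^2 / s^2
J·kg does NOT reduce to m^2 / s^2; a valid unit for specific energy would be e.g. J/kg.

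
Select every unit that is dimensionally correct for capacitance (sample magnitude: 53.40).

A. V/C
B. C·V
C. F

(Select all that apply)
C

capacitance has SI base units: A^2 * s^4 / (kg * m^2)

Checking each option against A^2 * s^4 / (kg * m^2):
  A. V/C: ✗ does not match
  B. C·V: ✗ does not match
  C. F: ✓ matches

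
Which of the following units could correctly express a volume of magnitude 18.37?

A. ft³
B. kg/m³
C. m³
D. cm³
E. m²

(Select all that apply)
A, C, D

volume has SI base units: m^3

Checking each option against m^3:
  A. ft³: ✓ matches
  B. kg/m³: ✗ does not match
  C. m³: ✓ matches
  D. cm³: ✓ matches
  E. m²: ✗ does not match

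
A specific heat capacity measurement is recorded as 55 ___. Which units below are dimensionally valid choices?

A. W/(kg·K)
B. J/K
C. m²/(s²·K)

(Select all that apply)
C

specific heat capacity has SI base units: m^2 / (s^2 * K)

Checking each option against m^2 / (s^2 * K):
  A. W/(kg·K): ✗ does not match
  B. J/K: ✗ does not match
  C. m²/(s²·K): ✓ matches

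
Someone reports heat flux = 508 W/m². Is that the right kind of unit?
Yes

heat flux has SI base units: kg / s^3
W/m² reduces to the same SI base units, so it is a valid unit for heat flux.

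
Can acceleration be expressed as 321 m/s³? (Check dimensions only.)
No

acceleration has SI base units: m / s^2
m/s³ does NOT reduce to m / s^2; a valid unit for acceleration would be e.g. m/s².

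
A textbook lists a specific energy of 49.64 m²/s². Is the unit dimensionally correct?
Yes

specific energy has SI base units: m^2 / s^2
m²/s² reduces to the same SI base units, so it is a valid unit for specific energy.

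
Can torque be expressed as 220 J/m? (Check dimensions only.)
No

torque has SI base units: kg * m^2 / s^2
J/m does NOT reduce to kg * m^2 / s^2; a valid unit for torque would be e.g. N·m.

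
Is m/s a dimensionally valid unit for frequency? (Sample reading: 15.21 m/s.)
No

frequency has SI base units: 1 / s
m/s does NOT reduce to 1 / s; a valid unit for frequency would be e.g. Hz.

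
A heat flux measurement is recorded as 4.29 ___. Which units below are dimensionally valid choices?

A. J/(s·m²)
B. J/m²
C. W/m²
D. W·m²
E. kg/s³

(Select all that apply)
A, C, E

heat flux has SI base units: kg / s^3

Checking each option against kg / s^3:
  A. J/(s·m²): ✓ matches
  B. J/m²: ✗ does not match
  C. W/m²: ✓ matches
  D. W·m²: ✗ does not match
  E. kg/s³: ✓ matches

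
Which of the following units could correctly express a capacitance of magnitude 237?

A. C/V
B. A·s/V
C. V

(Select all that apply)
A, B

capacitance has SI base units: A^2 * s^4 / (kg * m^2)

Checking each option against A^2 * s^4 / (kg * m^2):
  A. C/V: ✓ matches
  B. A·s/V: ✓ matches
  C. V: ✗ does not match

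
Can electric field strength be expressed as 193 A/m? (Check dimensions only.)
No

electric field strength has SI base units: kg * m / (A * s^3)
A/m does NOT reduce to kg * m / (A * s^3); a valid unit for electric field strength would be e.g. V/m.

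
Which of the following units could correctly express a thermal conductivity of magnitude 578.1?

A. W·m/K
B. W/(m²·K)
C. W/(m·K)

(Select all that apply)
C

thermal conductivity has SI base units: kg * m / (s^3 * K)

Checking each option against kg * m / (s^3 * K):
  A. W·m/K: ✗ does not match
  B. W/(m²·K): ✗ does not match
  C. W/(m·K): ✓ matches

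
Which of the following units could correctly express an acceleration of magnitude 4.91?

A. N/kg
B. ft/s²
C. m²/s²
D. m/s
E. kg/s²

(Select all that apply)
A, B

acceleration has SI base units: m / s^2

Checking each option against m / s^2:
  A. N/kg: ✓ matches
  B. ft/s²: ✓ matches
  C. m²/s²: ✗ does not match
  D. m/s: ✗ does not match
  E. kg/s²: ✗ does not match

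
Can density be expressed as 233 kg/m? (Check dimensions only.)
No

density has SI base units: kg / m^3
kg/m does NOT reduce to kg / m^3; a valid unit for density would be e.g. kg/m³.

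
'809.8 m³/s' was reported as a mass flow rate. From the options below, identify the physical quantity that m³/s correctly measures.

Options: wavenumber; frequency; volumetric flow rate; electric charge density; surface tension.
volumetric flow rate

mass flow rate should have units dimensionally equivalent to kg / s (e.g. kg/s).
The given unit 'm³/s' reduces to m^3 / s. Of the listed options, that is the dimensionality of volumetric flow rate.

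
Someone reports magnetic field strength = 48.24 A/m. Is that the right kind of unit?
Yes

magnetic field strength has SI base units: A / m
A/m reduces to the same SI base units, so it is a valid unit for magnetic field strength.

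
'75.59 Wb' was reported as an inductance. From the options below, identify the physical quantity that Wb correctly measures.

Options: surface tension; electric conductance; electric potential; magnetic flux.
magnetic flux

inductance should have units dimensionally equivalent to kg * m^2 / (A^2 * s^2) (e.g. H).
The given unit 'Wb' reduces to kg * m^2 / (A * s^2). Of the listed options, that is the dimensionality of magnetic flux.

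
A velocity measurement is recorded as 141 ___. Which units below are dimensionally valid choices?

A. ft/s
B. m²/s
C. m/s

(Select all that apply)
A, C

velocity has SI base units: m / s

Checking each option against m / s:
  A. ft/s: ✓ matches
  B. m²/s: ✗ does not match
  C. m/s: ✓ matches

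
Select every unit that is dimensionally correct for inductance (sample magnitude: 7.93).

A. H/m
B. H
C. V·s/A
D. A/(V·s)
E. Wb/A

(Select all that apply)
B, C, E

inductance has SI base units: kg * m^2 / (A^2 * s^2)

Checking each option against kg * m^2 / (A^2 * s^2):
  A. H/m: ✗ does not match
  B. H: ✓ matches
  C. V·s/A: ✓ matches
  D. A/(V·s): ✗ does not match
  E. Wb/A: ✓ matches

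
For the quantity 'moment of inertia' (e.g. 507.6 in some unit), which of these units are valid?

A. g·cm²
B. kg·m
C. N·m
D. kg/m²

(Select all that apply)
A

moment of inertia has SI base units: kg * m^2

Checking each option against kg * m^2:
  A. g·cm²: ✓ matches
  B. kg·m: ✗ does not match
  C. N·m: ✗ does not match
  D. kg/m²: ✗ does not match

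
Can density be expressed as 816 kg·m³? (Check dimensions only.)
No

density has SI base units: kg / m^3
kg·m³ does NOT reduce to kg / m^3; a valid unit for density would be e.g. kg/m³.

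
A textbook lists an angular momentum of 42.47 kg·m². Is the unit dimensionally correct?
No

angular momentum has SI base units: kg * m^2 / s
kg·m² does NOT reduce to kg * m^2 / s; a valid unit for angular momentum would be e.g. kg·m²/s.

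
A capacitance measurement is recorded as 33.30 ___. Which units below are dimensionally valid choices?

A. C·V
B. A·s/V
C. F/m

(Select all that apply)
B

capacitance has SI base units: A^2 * s^4 / (kg * m^2)

Checking each option against A^2 * s^4 / (kg * m^2):
  A. C·V: ✗ does not match
  B. A·s/V: ✓ matches
  C. F/m: ✗ does not match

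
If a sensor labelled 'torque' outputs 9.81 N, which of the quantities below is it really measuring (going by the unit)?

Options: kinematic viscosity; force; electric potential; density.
force

torque should have units dimensionally equivalent to kg * m^2 / s^2 (e.g. N·m).
The given unit 'N' reduces to kg * m / s^2. Of the listed options, that is the dimensionality of force.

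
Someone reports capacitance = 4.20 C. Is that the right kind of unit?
No

capacitance has SI base units: A^2 * s^4 / (kg * m^2)
C does NOT reduce to A^2 * s^4 / (kg * m^2); a valid unit for capacitance would be e.g. F.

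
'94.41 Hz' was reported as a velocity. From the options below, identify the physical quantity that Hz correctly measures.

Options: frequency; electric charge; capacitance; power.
frequency

velocity should have units dimensionally equivalent to m / s (e.g. m/s).
The given unit 'Hz' reduces to 1 / s. Of the listed options, that is the dimensionality of frequency.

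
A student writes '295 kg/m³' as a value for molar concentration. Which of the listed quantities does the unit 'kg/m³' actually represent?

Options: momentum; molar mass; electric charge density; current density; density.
density

molar concentration should have units dimensionally equivalent to mol / m^3 (e.g. mol/m³).
The given unit 'kg/m³' reduces to kg / m^3. Of the listed options, that is the dimensionality of density.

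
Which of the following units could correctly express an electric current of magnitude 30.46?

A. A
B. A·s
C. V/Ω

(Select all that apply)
A, C

electric current has SI base units: A

Checking each option against A:
  A. A: ✓ matches
  B. A·s: ✗ does not match
  C. V/Ω: ✓ matches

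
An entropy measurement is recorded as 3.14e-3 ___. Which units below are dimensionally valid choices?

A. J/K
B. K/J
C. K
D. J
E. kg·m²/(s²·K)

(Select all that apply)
A, E

entropy has SI base units: kg * m^2 / (s^2 * K)

Checking each option against kg * m^2 / (s^2 * K):
  A. J/K: ✓ matches
  B. K/J: ✗ does not match
  C. K: ✗ does not match
  D. J: ✗ does not match
  E. kg·m²/(s²·K): ✓ matches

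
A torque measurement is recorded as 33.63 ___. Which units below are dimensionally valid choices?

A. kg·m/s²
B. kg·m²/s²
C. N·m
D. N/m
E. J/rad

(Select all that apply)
B, C, E

torque has SI base units: kg * m^2 / s^2

Checking each option against kg * m^2 / s^2:
  A. kg·m/s²: ✗ does not match
  B. kg·m²/s²: ✓ matches
  C. N·m: ✓ matches
  D. N/m: ✗ does not match
  E. J/rad: ✓ matches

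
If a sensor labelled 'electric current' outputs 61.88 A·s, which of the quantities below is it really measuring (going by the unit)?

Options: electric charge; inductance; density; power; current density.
electric charge

electric current should have units dimensionally equivalent to A (e.g. A).
The given unit 'A·s' reduces to A * s. Of the listed options, that is the dimensionality of electric charge.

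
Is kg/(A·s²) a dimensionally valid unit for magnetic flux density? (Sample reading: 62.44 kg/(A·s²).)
Yes

magnetic flux density has SI base units: kg / (A * s^2)
kg/(A·s²) reduces to the same SI base units, so it is a valid unit for magnetic flux density.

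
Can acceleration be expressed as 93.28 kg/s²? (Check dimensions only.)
No

acceleration has SI base units: m / s^2
kg/s² does NOT reduce to m / s^2; a valid unit for acceleration would be e.g. m/s².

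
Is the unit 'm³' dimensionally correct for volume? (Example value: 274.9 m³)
Yes

volume has SI base units: m^3
m³ reduces to the same SI base units, so it is a valid unit for volume.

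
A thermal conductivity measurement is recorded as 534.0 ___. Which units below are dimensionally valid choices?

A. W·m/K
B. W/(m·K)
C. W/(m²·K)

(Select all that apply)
B

thermal conductivity has SI base units: kg * m / (s^3 * K)

Checking each option against kg * m / (s^3 * K):
  A. W·m/K: ✗ does not match
  B. W/(m·K): ✓ matches
  C. W/(m²·K): ✗ does not match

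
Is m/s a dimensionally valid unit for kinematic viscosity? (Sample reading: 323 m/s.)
No

kinematic viscosity has SI base units: m^2 / s
m/s does NOT reduce to m^2 / s; a valid unit for kinematic viscosity would be e.g. m²/s.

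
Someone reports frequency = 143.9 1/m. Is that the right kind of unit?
No

frequency has SI base units: 1 / s
1/m does NOT reduce to 1 / s; a valid unit for frequency would be e.g. Hz.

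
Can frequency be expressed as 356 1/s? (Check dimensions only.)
Yes

frequency has SI base units: 1 / s
1/s reduces to the same SI base units, so it is a valid unit for frequency.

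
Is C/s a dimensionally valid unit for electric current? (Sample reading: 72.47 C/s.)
Yes

electric current has SI base units: A
C/s reduces to the same SI base units, so it is a valid unit for electric current.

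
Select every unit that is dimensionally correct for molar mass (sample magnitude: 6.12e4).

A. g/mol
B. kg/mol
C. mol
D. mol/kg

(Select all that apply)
A, B

molar mass has SI base units: kg / mol

Checking each option against kg / mol:
  A. g/mol: ✓ matches
  B. kg/mol: ✓ matches
  C. mol: ✗ does not match
  D. mol/kg: ✗ does not match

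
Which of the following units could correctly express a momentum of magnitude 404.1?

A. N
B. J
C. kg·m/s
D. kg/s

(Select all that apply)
C

momentum has SI base units: kg * m / s

Checking each option against kg * m / s:
  A. N: ✗ does not match
  B. J: ✗ does not match
  C. kg·m/s: ✓ matches
  D. kg/s: ✗ does not match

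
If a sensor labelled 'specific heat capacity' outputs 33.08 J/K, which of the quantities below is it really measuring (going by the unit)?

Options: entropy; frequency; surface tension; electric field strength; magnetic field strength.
entropy

specific heat capacity should have units dimensionally equivalent to m^2 / (s^2 * K) (e.g. J/(kg·K)).
The given unit 'J/K' reduces to kg * m^2 / (s^2 * K). Of the listed options, that is the dimensionality of entropy.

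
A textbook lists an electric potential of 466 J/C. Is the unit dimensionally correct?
Yes

electric potential has SI base units: kg * m^2 / (A * s^3)
J/C reduces to the same SI base units, so it is a valid unit for electric potential.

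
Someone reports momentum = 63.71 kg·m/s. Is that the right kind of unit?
Yes

momentum has SI base units: kg * m / s
kg·m/s reduces to the same SI base units, so it is a valid unit for momentum.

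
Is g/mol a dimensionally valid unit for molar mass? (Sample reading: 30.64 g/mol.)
Yes

molar mass has SI base units: kg / mol
g/mol reduces to the same SI base units, so it is a valid unit for molar mass.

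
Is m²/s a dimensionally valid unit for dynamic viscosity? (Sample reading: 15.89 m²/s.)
No

dynamic viscosity has SI base units: kg / (m * s)
m²/s does NOT reduce to kg / (m * s); a valid unit for dynamic viscosity would be e.g. Pa·s.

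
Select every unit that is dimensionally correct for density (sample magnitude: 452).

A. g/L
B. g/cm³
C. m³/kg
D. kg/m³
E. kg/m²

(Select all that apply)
A, B, D

density has SI base units: kg / m^3

Checking each option against kg / m^3:
  A. g/L: ✓ matches
  B. g/cm³: ✓ matches
  C. m³/kg: ✗ does not match
  D. kg/m³: ✓ matches
  E. kg/m²: ✗ does not match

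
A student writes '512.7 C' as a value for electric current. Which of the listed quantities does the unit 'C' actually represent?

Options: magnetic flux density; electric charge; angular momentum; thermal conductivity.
electric charge

electric current should have units dimensionally equivalent to A (e.g. A).
The given unit 'C' reduces to A * s. Of the listed options, that is the dimensionality of electric charge.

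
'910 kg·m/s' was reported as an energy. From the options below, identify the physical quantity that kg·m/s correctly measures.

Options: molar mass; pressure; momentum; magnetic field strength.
momentum

energy should have units dimensionally equivalent to kg * m^2 / s^2 (e.g. J).
The given unit 'kg·m/s' reduces to kg * m / s. Of the listed options, that is the dimensionality of momentum.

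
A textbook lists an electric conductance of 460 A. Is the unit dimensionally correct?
No

electric conductance has SI base units: A^2 * s^3 / (kg * m^2)
A does NOT reduce to A^2 * s^3 / (kg * m^2); a valid unit for electric conductance would be e.g. S.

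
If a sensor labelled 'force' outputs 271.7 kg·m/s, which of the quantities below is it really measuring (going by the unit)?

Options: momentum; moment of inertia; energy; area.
momentum

force should have units dimensionally equivalent to kg * m / s^2 (e.g. N).
The given unit 'kg·m/s' reduces to kg * m / s. Of the listed options, that is the dimensionality of momentum.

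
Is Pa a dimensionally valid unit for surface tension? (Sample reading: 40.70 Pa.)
No

surface tension has SI base units: kg / s^2
Pa does NOT reduce to kg / s^2; a valid unit for surface tension would be e.g. N/m.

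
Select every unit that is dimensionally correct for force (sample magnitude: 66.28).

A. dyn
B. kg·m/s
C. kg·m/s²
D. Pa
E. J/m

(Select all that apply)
A, C, E

force has SI base units: kg * m / s^2

Checking each option against kg * m / s^2:
  A. dyn: ✓ matches
  B. kg·m/s: ✗ does not match
  C. kg·m/s²: ✓ matches
  D. Pa: ✗ does not match
  E. J/m: ✓ matches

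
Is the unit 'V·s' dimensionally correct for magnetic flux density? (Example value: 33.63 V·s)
No

magnetic flux density has SI base units: kg / (A * s^2)
V·s does NOT reduce to kg / (A * s^2); a valid unit for magnetic flux density would be e.g. T.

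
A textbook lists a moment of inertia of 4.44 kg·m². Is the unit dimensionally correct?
Yes

moment of inertia has SI base units: kg * m^2
kg·m² reduces to the same SI base units, so it is a valid unit for moment of inertia.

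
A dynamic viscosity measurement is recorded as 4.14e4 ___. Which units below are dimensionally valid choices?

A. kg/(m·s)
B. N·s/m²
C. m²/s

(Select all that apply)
A, B

dynamic viscosity has SI base units: kg / (m * s)

Checking each option against kg / (m * s):
  A. kg/(m·s): ✓ matches
  B. N·s/m²: ✓ matches
  C. m²/s: ✗ does not match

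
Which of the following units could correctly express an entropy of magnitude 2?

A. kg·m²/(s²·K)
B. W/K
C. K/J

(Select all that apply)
A

entropy has SI base units: kg * m^2 / (s^2 * K)

Checking each option against kg * m^2 / (s^2 * K):
  A. kg·m²/(s²·K): ✓ matches
  B. W/K: ✗ does not match
  C. K/J: ✗ does not match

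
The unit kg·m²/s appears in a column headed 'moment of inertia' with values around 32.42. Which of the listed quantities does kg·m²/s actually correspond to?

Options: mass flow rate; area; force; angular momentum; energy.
angular momentum

moment of inertia should have units dimensionally equivalent to kg * m^2 (e.g. kg·m²).
The given unit 'kg·m²/s' reduces to kg * m^2 / s. Of the listed options, that is the dimensionality of angular momentum.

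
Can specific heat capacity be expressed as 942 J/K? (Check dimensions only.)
No

specific heat capacity has SI base units: m^2 / (s^2 * K)
J/K does NOT reduce to m^2 / (s^2 * K); a valid unit for specific heat capacity would be e.g. J/(kg·K).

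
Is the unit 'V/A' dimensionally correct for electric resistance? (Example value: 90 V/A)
Yes

electric resistance has SI base units: kg * m^2 / (A^2 * s^3)
V/A reduces to the same SI base units, so it is a valid unit for electric resistance.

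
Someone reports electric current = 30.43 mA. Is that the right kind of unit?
Yes

electric current has SI base units: A
mA reduces to the same SI base units, so it is a valid unit for electric current.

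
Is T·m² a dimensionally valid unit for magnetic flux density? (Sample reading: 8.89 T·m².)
No

magnetic flux density has SI base units: kg / (A * s^2)
T·m² does NOT reduce to kg / (A * s^2); a valid unit for magnetic flux density would be e.g. T.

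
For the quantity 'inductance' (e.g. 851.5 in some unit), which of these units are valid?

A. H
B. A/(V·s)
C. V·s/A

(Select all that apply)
A, C

inductance has SI base units: kg * m^2 / (A^2 * s^2)

Checking each option against kg * m^2 / (A^2 * s^2):
  A. H: ✓ matches
  B. A/(V·s): ✗ does not match
  C. V·s/A: ✓ matches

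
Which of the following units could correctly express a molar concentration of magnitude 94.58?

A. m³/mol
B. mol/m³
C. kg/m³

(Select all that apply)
B

molar concentration has SI base units: mol / m^3

Checking each option against mol / m^3:
  A. m³/mol: ✗ does not match
  B. mol/m³: ✓ matches
  C. kg/m³: ✗ does not match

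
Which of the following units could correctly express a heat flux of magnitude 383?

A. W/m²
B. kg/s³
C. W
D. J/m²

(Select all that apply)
A, B

heat flux has SI base units: kg / s^3

Checking each option against kg / s^3:
  A. W/m²: ✓ matches
  B. kg/s³: ✓ matches
  C. W: ✗ does not match
  D. J/m²: ✗ does not match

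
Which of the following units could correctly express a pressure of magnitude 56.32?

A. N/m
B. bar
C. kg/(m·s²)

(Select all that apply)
B, C

pressure has SI base units: kg / (m * s^2)

Checking each option against kg / (m * s^2):
  A. N/m: ✗ does not match
  B. bar: ✓ matches
  C. kg/(m·s²): ✓ matches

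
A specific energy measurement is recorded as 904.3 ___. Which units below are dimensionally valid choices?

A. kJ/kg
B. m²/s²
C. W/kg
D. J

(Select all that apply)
A, B

specific energy has SI base units: m^2 / s^2

Checking each option against m^2 / s^2:
  A. kJ/kg: ✓ matches
  B. m²/s²: ✓ matches
  C. W/kg: ✗ does not match
  D. J: ✗ does not match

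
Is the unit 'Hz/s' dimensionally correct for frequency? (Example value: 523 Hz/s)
No

frequency has SI base units: 1 / s
Hz/s does NOT reduce to 1 / s; a valid unit for frequency would be e.g. Hz.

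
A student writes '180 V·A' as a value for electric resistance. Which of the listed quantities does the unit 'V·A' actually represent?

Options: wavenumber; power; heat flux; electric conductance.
power

electric resistance should have units dimensionally equivalent to kg * m^2 / (A^2 * s^3) (e.g. Ω).
The given unit 'V·A' reduces to kg * m^2 / s^3. Of the listed options, that is the dimensionality of power.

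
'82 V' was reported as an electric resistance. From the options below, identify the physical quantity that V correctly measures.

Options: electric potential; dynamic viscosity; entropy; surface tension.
electric potential

electric resistance should have units dimensionally equivalent to kg * m^2 / (A^2 * s^3) (e.g. Ω).
The given unit 'V' reduces to kg * m^2 / (A * s^3). Of the listed options, that is the dimensionality of electric potential.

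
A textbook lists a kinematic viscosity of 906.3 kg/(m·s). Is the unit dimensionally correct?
No

kinematic viscosity has SI base units: m^2 / s
kg/(m·s) does NOT reduce to m^2 / s; a valid unit for kinematic viscosity would be e.g. m²/s.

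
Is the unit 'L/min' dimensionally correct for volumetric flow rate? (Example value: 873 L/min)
Yes

volumetric flow rate has SI base units: m^3 / s
L/min reduces to the same SI base units, so it is a valid unit for volumetric flow rate.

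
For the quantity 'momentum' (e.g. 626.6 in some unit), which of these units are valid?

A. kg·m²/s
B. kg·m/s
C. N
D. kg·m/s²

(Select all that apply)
B

momentum has SI base units: kg * m / s

Checking each option against kg * m / s:
  A. kg·m²/s: ✗ does not match
  B. kg·m/s: ✓ matches
  C. N: ✗ does not match
  D. kg·m/s²: ✗ does not match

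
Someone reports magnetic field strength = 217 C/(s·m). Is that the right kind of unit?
Yes

magnetic field strength has SI base units: A / m
C/(s·m) reduces to the same SI base units, so it is a valid unit for magnetic field strength.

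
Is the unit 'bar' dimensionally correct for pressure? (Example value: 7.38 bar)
Yes

pressure has SI base units: kg / (m * s^2)
bar reduces to the same SI base units, so it is a valid unit for pressure.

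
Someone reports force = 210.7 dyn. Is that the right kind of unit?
Yes

force has SI base units: kg * m / s^2
dyn reduces to the same SI base units, so it is a valid unit for force.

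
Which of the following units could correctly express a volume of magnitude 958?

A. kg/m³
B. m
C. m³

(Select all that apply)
C

volume has SI base units: m^3

Checking each option against m^3:
  A. kg/m³: ✗ does not match
  B. m: ✗ does not match
  C. m³: ✓ matches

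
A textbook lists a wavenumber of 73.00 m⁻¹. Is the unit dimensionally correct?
Yes

wavenumber has SI base units: 1 / m
m⁻¹ reduces to the same SI base units, so it is a valid unit for wavenumber.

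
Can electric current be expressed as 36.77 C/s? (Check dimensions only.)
Yes

electric current has SI base units: A
C/s reduces to the same SI base units, so it is a valid unit for electric current.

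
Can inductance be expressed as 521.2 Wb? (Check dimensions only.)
No

inductance has SI base units: kg * m^2 / (A^2 * s^2)
Wb does NOT reduce to kg * m^2 / (A^2 * s^2); a valid unit for inductance would be e.g. H.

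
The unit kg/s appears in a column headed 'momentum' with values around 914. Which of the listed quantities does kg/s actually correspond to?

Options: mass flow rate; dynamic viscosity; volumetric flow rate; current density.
mass flow rate

momentum should have units dimensionally equivalent to kg * m / s (e.g. kg·m/s).
The given unit 'kg/s' reduces to kg / s. Of the listed options, that is the dimensionality of mass flow rate.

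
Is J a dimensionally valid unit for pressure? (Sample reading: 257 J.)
No

pressure has SI base units: kg / (m * s^2)
J does NOT reduce to kg / (m * s^2); a valid unit for pressure would be e.g. Pa.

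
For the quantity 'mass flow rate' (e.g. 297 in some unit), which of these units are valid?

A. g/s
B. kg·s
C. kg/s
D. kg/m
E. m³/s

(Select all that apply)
A, C

mass flow rate has SI base units: kg / s

Checking each option against kg / s:
  A. g/s: ✓ matches
  B. kg·s: ✗ does not match
  C. kg/s: ✓ matches
  D. kg/m: ✗ does not match
  E. m³/s: ✗ does not match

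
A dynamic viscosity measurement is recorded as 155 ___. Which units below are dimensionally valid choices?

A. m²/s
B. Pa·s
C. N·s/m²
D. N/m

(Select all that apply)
B, C

dynamic viscosity has SI base units: kg / (m * s)

Checking each option against kg / (m * s):
  A. m²/s: ✗ does not match
  B. Pa·s: ✓ matches
  C. N·s/m²: ✓ matches
  D. N/m: ✗ does not match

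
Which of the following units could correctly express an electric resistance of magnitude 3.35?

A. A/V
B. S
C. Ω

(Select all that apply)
C

electric resistance has SI base units: kg * m^2 / (A^2 * s^3)

Checking each option against kg * m^2 / (A^2 * s^3):
  A. A/V: ✗ does not match
  B. S: ✗ does not match
  C. Ω: ✓ matches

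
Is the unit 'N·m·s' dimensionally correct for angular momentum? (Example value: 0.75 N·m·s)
Yes

angular momentum has SI base units: kg * m^2 / s
N·m·s reduces to the same SI base units, so it is a valid unit for angular momentum.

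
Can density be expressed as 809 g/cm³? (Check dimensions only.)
Yes

density has SI base units: kg / m^3
g/cm³ reduces to the same SI base units, so it is a valid unit for density.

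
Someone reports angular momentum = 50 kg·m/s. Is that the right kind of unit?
No

angular momentum has SI base units: kg * m^2 / s
kg·m/s does NOT reduce to kg * m^2 / s; a valid unit for angular momentum would be e.g. kg·m²/s.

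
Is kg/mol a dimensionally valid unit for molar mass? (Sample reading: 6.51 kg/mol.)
Yes

molar mass has SI base units: kg / mol
kg/mol reduces to the same SI base units, so it is a valid unit for molar mass.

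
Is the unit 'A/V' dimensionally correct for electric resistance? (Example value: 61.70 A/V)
No

electric resistance has SI base units: kg * m^2 / (A^2 * s^3)
A/V does NOT reduce to kg * m^2 / (A^2 * s^3); a valid unit for electric resistance would be e.g. Ω.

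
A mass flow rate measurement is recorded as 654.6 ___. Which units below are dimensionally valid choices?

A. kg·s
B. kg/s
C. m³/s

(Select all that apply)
B

mass flow rate has SI base units: kg / s

Checking each option against kg / s:
  A. kg·s: ✗ does not match
  B. kg/s: ✓ matches
  C. m³/s: ✗ does not match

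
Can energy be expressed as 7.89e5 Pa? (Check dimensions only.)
No

energy has SI base units: kg * m^2 / s^2
Pa does NOT reduce to kg * m^2 / s^2; a valid unit for energy would be e.g. J.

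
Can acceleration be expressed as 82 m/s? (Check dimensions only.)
No

acceleration has SI base units: m / s^2
m/s does NOT reduce to m / s^2; a valid unit for acceleration would be e.g. m/s².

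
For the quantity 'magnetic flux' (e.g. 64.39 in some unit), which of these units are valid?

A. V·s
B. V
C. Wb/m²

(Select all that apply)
A

magnetic flux has SI base units: kg * m^2 / (A * s^2)

Checking each option against kg * m^2 / (A * s^2):
  A. V·s: ✓ matches
  B. V: ✗ does not match
  C. Wb/m²: ✗ does not match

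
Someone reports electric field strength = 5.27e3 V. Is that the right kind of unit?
No

electric field strength has SI base units: kg * m / (A * s^3)
V does NOT reduce to kg * m / (A * s^3); a valid unit for electric field strength would be e.g. V/m.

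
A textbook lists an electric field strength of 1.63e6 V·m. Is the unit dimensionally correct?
No

electric field strength has SI base units: kg * m / (A * s^3)
V·m does NOT reduce to kg * m / (A * s^3); a valid unit for electric field strength would be e.g. V/m.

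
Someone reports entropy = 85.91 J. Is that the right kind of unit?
No

entropy has SI base units: kg * m^2 / (s^2 * K)
J does NOT reduce to kg * m^2 / (s^2 * K); a valid unit for entropy would be e.g. J/K.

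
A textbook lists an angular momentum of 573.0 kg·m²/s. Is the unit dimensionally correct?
Yes

angular momentum has SI base units: kg * m^2 / s
kg·m²/s reduces to the same SI base units, so it is a valid unit for angular momentum.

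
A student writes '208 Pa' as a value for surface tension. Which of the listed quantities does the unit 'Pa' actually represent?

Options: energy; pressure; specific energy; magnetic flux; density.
pressure

surface tension should have units dimensionally equivalent to kg / s^2 (e.g. N/m).
The given unit 'Pa' reduces to kg / (m * s^2). Of the listed options, that is the dimensionality of pressure.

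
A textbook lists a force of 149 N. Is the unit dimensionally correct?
Yes

force has SI base units: kg * m / s^2
N reduces to the same SI base units, so it is a valid unit for force.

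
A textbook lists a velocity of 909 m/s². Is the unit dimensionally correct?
No

velocity has SI base units: m / s
m/s² does NOT reduce to m / s; a valid unit for velocity would be e.g. m/s.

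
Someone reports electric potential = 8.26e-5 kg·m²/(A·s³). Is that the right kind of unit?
Yes

electric potential has SI base units: kg * m^2 / (A * s^3)
kg·m²/(A·s³) reduces to the same SI base units, so it is a valid unit for electric potential.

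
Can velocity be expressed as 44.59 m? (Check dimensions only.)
No

velocity has SI base units: m / s
m does NOT reduce to m / s; a valid unit for velocity would be e.g. m/s.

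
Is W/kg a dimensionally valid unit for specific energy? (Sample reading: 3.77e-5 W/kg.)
No

specific energy has SI base units: m^2 / s^2
W/kg does NOT reduce to m^2 / s^2; a valid unit for specific energy would be e.g. J/kg.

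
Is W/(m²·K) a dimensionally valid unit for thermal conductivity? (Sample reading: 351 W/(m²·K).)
No

thermal conductivity has SI base units: kg * m / (s^3 * K)
W/(m²·K) does NOT reduce to kg * m / (s^3 * K); a valid unit for thermal conductivity would be e.g. W/(m·K).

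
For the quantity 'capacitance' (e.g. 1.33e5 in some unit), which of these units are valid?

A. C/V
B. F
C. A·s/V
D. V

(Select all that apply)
A, B, C

capacitance has SI base units: A^2 * s^4 / (kg * m^2)

Checking each option against A^2 * s^4 / (kg * m^2):
  A. C/V: ✓ matches
  B. F: ✓ matches
  C. A·s/V: ✓ matches
  D. V: ✗ does not match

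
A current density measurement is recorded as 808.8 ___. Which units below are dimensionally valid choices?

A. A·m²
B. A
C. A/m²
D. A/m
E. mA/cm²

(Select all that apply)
C, E

current density has SI base units: A / m^2

Checking each option against A / m^2:
  A. A·m²: ✗ does not match
  B. A: ✗ does not match
  C. A/m²: ✓ matches
  D. A/m: ✗ does not match
  E. mA/cm²: ✓ matches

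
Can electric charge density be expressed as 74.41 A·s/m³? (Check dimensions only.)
Yes

electric charge density has SI base units: A * s / m^3
A·s/m³ reduces to the same SI base units, so it is a valid unit for electric charge density.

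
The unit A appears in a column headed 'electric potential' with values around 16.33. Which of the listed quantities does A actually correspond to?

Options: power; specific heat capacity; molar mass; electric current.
electric current

electric potential should have units dimensionally equivalent to kg * m^2 / (A * s^3) (e.g. V).
The given unit 'A' reduces to A. Of the listed options, that is the dimensionality of electric current.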